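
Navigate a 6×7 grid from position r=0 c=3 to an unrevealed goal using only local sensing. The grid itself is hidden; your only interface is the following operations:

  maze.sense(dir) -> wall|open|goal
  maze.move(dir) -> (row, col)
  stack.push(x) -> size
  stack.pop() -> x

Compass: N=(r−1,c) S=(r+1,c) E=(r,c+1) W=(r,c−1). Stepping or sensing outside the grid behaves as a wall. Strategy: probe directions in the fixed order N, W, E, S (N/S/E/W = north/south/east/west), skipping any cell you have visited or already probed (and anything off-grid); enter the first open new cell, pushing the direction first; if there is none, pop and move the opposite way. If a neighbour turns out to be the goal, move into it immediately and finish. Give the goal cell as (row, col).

~$ maze.sense dir=west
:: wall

~$ maze.sense dir=east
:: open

~$ stack.push x=east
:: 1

~$ maze.move dir=east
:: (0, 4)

~$ maze.sense dir=east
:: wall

~$ maze.sense dir=south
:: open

~$ stack.push x=south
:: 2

~$ maze.move dir=south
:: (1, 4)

~$ maze.sense dir=west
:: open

~$ stack.push x=west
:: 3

~$ maze.move dir=west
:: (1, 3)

~$ maze.sense dir=west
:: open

~$ stack.push x=west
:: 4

~$ maze.move dir=west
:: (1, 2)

~$ maze.sense dir=west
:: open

~$ stack.push x=west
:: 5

~$ maze.move dir=west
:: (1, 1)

~$ maze.sense dir=north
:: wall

~$ maze.sense dir=west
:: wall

~$ maze.sense dir=south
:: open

~$ stack.push x=south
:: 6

~$ maze.move dir=south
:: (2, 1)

~$ maze.sense dir=west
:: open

~$ stack.push x=west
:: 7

~$ maze.move dir=west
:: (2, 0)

~$ maze.sense dir=south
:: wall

~$ stack.pop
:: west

~$ maze.move dir=east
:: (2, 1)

~$ maze.sense dir=east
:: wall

~$ maze.sense dir=south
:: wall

~$ stack.pop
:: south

~$ maze.move dir=north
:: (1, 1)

~$ stack.pop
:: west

~$ maze.move dir=east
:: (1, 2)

~$ stack.pop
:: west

~$ maze.move dir=east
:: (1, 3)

~$ maze.sense dir=south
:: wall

~$ stack.pop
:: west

~$ maze.move dir=east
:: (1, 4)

~$ maze.sense dir=east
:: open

~$ stack.push x=east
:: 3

~$ maze.move dir=east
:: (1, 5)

~$ maze.sense dir=east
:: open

~$ stack.push x=east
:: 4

~$ maze.move dir=east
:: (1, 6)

~$ maze.sense dir=north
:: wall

~$ maze.sense dir=south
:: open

~$ stack.push x=south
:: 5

~$ maze.move dir=south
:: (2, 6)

~$ maze.sense dir=west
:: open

~$ stack.push x=west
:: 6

~$ maze.move dir=west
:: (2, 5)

~$ maze.sense dir=west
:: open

~$ stack.push x=west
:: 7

~$ maze.move dir=west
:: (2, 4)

~$ maze.sense dir=south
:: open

~$ stack.push x=south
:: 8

~$ maze.move dir=south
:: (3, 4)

~$ maze.sense dir=west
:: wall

~$ maze.sense dir=east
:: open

~$ stack.push x=east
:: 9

~$ maze.move dir=east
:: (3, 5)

~$ maze.sense dir=east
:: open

~$ stack.push x=east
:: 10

~$ maze.move dir=east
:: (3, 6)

~$ maze.sense dir=south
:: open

~$ stack.push x=south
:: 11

~$ maze.move dir=south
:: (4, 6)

~$ maze.sense dir=west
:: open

~$ stack.push x=west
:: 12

~$ maze.move dir=west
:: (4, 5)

~$ maze.sense dir=west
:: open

~$ stack.push x=west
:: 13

~$ maze.move dir=west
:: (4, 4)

~$ maze.sense dir=west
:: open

~$ stack.push x=west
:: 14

~$ maze.move dir=west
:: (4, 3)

~$ maze.sense dir=west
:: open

~$ stack.push x=west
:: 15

~$ maze.move dir=west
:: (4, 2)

~$ maze.sense dir=north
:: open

~$ stack.push x=north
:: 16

~$ maze.move dir=north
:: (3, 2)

~$ stack.pop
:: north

~$ maze.move dir=south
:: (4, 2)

~$ maze.sense dir=west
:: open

~$ stack.push x=west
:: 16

~$ maze.move dir=west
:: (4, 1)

~$ maze.sense dir=west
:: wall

~$ maze.sense dir=south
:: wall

~$ stack.pop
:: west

~$ maze.move dir=east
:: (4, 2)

~$ maze.sense dir=south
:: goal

~$ maze.move dir=south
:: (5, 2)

Answer: (5, 2)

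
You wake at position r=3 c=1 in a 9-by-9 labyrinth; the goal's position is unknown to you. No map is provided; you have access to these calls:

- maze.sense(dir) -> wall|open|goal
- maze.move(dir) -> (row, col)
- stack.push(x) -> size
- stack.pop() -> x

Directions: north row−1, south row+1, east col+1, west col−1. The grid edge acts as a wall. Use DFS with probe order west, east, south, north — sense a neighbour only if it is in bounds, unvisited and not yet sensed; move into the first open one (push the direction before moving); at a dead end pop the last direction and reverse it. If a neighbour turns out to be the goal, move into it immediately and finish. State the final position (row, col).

>> sense(dir=west)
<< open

>> push(x=west)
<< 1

>> move(dir=west)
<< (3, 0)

>> sense(dir=south)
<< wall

>> sense(dir=north)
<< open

>> push(x=north)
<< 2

>> move(dir=north)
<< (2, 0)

>> sense(dir=east)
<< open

>> push(x=east)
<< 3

>> move(dir=east)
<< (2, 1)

>> sense(dir=east)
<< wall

>> sense(dir=north)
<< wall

>> pop()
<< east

>> move(dir=west)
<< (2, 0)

>> sense(dir=north)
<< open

>> push(x=north)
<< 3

>> move(dir=north)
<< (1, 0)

>> sense(dir=north)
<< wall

>> pop()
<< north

>> move(dir=south)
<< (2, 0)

>> pop()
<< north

>> move(dir=south)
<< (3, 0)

>> pop()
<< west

>> move(dir=east)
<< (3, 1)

>> sense(dir=east)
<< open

>> push(x=east)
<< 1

>> move(dir=east)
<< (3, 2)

>> sense(dir=east)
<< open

>> push(x=east)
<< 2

>> move(dir=east)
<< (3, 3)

>> sense(dir=east)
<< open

>> push(x=east)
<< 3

>> move(dir=east)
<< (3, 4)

>> sense(dir=east)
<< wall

>> sense(dir=south)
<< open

>> push(x=south)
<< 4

>> move(dir=south)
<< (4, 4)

>> sense(dir=west)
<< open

>> push(x=west)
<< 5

>> move(dir=west)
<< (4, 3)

>> sense(dir=west)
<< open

>> push(x=west)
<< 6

>> move(dir=west)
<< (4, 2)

>> sense(dir=west)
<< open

>> push(x=west)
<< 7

>> move(dir=west)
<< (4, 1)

>> sense(dir=south)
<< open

>> push(x=south)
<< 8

>> move(dir=south)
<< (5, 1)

>> sense(dir=west)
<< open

>> push(x=west)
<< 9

>> move(dir=west)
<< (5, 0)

>> sense(dir=south)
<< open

>> push(x=south)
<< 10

>> move(dir=south)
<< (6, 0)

>> sense(dir=east)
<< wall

>> sense(dir=south)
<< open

>> push(x=south)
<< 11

>> move(dir=south)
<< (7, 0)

>> sense(dir=east)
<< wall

>> sense(dir=south)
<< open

>> push(x=south)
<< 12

>> move(dir=south)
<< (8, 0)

>> sense(dir=east)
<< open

>> push(x=east)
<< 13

>> move(dir=east)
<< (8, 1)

>> sense(dir=east)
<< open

>> push(x=east)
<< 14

>> move(dir=east)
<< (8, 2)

>> sense(dir=east)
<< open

>> push(x=east)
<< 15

>> move(dir=east)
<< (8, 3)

>> sense(dir=east)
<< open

>> push(x=east)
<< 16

>> move(dir=east)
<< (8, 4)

>> sense(dir=east)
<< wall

>> sense(dir=north)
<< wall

>> pop()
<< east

>> move(dir=west)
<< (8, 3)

>> sense(dir=north)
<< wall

>> pop()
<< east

>> move(dir=west)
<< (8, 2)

>> sense(dir=north)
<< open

>> push(x=north)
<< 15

>> move(dir=north)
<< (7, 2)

>> sense(dir=north)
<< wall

>> pop()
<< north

>> move(dir=south)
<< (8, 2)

>> pop()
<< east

>> move(dir=west)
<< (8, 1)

>> pop()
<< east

>> move(dir=west)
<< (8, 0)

>> pop()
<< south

>> move(dir=north)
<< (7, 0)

>> pop()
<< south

>> move(dir=north)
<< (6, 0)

>> pop()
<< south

>> move(dir=north)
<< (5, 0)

>> pop()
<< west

>> move(dir=east)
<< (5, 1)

>> sense(dir=east)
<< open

>> push(x=east)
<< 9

>> move(dir=east)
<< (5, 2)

>> sense(dir=east)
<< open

>> push(x=east)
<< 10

>> move(dir=east)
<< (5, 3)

>> sense(dir=east)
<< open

>> push(x=east)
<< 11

>> move(dir=east)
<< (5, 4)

>> sense(dir=east)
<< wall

>> sense(dir=south)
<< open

>> push(x=south)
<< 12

>> move(dir=south)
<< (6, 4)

>> sense(dir=west)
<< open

>> push(x=west)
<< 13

>> move(dir=west)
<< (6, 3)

>> pop()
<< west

>> move(dir=east)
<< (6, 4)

>> sense(dir=east)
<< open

>> push(x=east)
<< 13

>> move(dir=east)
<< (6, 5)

>> sense(dir=east)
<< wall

>> sense(dir=south)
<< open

>> push(x=south)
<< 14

>> move(dir=south)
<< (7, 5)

>> sense(dir=east)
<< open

>> push(x=east)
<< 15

>> move(dir=east)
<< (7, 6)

>> sense(dir=east)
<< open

>> push(x=east)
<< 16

>> move(dir=east)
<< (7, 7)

>> sense(dir=east)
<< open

>> push(x=east)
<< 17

>> move(dir=east)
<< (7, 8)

>> sense(dir=south)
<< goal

>> move(dir=south)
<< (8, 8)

Answer: (8, 8)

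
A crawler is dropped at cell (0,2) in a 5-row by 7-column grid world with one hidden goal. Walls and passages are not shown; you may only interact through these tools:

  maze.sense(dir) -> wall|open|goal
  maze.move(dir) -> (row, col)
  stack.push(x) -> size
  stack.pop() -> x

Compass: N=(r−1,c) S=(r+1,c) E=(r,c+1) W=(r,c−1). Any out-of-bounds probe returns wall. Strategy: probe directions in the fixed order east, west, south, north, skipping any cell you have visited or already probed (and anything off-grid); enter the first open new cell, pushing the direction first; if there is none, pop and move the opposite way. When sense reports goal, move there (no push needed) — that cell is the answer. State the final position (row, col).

·→ maze.sense(dir=east)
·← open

·→ stack.push(x=east)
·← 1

·→ maze.move(dir=east)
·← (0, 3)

·→ maze.sense(dir=east)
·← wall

·→ maze.sense(dir=south)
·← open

·→ stack.push(x=south)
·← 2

·→ maze.move(dir=south)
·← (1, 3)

·→ maze.sense(dir=east)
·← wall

·→ maze.sense(dir=west)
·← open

·→ stack.push(x=west)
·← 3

·→ maze.move(dir=west)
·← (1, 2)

·→ maze.sense(dir=west)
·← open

·→ stack.push(x=west)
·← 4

·→ maze.move(dir=west)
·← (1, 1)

·→ maze.sense(dir=west)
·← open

·→ stack.push(x=west)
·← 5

·→ maze.move(dir=west)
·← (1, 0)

·→ maze.sense(dir=south)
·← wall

·→ maze.sense(dir=north)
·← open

·→ stack.push(x=north)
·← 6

·→ maze.move(dir=north)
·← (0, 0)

·→ maze.sense(dir=east)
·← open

·→ stack.push(x=east)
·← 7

·→ maze.move(dir=east)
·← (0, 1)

·→ stack.pop()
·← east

·→ maze.move(dir=west)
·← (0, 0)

·→ stack.pop()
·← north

·→ maze.move(dir=south)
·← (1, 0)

·→ stack.pop()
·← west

·→ maze.move(dir=east)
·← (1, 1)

·→ maze.sense(dir=south)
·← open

·→ stack.push(x=south)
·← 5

·→ maze.move(dir=south)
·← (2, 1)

·→ maze.sense(dir=east)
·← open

·→ stack.push(x=east)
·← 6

·→ maze.move(dir=east)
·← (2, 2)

·→ maze.sense(dir=east)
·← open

·→ stack.push(x=east)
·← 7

·→ maze.move(dir=east)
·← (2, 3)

·→ maze.sense(dir=east)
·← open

·→ stack.push(x=east)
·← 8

·→ maze.move(dir=east)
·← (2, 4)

·→ maze.sense(dir=east)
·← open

·→ stack.push(x=east)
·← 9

·→ maze.move(dir=east)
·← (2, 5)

·→ maze.sense(dir=east)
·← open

·→ stack.push(x=east)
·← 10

·→ maze.move(dir=east)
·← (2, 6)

·→ maze.sense(dir=south)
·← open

·→ stack.push(x=south)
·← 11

·→ maze.move(dir=south)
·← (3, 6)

·→ maze.sense(dir=west)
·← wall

·→ maze.sense(dir=south)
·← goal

·→ maze.move(dir=south)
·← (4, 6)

Answer: (4, 6)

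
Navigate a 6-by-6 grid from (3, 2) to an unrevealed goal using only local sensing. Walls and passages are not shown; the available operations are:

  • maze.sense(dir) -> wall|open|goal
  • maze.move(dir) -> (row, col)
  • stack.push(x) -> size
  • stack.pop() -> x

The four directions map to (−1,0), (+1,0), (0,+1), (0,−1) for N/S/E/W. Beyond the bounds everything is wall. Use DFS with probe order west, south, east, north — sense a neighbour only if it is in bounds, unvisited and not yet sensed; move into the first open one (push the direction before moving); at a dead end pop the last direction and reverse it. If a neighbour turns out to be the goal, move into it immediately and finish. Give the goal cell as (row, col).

-> maze.sense(dir=west)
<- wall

-> maze.sense(dir=south)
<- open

-> stack.push(x=south)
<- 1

-> maze.move(dir=south)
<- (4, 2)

-> maze.sense(dir=west)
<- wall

-> maze.sense(dir=south)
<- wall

-> maze.sense(dir=east)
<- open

-> stack.push(x=east)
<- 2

-> maze.move(dir=east)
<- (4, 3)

-> maze.sense(dir=south)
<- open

-> stack.push(x=south)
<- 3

-> maze.move(dir=south)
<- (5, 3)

-> maze.sense(dir=east)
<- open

-> stack.push(x=east)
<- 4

-> maze.move(dir=east)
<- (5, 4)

-> maze.sense(dir=east)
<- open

-> stack.push(x=east)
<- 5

-> maze.move(dir=east)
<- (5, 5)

-> maze.sense(dir=north)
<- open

-> stack.push(x=north)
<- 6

-> maze.move(dir=north)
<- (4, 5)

-> maze.sense(dir=west)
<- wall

-> maze.sense(dir=north)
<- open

-> stack.push(x=north)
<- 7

-> maze.move(dir=north)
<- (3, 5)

-> maze.sense(dir=west)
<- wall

-> maze.sense(dir=north)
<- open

-> stack.push(x=north)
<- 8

-> maze.move(dir=north)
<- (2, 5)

-> maze.sense(dir=west)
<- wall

-> maze.sense(dir=north)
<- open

-> stack.push(x=north)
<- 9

-> maze.move(dir=north)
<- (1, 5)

-> maze.sense(dir=west)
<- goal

-> maze.move(dir=west)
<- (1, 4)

Answer: (1, 4)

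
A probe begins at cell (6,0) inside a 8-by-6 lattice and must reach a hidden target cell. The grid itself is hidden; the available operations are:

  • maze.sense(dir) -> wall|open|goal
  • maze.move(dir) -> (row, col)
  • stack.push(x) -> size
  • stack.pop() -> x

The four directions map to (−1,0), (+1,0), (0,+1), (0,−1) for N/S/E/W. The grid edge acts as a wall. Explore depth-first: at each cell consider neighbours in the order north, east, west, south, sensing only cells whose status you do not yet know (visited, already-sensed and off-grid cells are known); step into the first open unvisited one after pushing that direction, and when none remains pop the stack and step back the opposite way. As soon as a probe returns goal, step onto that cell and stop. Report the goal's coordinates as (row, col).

Calling sense(dir=north), and observe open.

I use push(x=north), → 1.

Calling move(dir=north), which returns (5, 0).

I invoke sense(dir=north), — result: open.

Calling push(x=north), and get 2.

Invoking move(dir=north), which returns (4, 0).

Next I call sense(dir=north), — result: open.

Then push(x=north), — result: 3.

Calling move(dir=north), giving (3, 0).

Using sense(dir=north), giving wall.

I invoke sense(dir=east), which returns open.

I use push(x=east), : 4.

I run move(dir=east), giving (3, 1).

I run sense(dir=north), which returns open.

Using push(x=north), and observe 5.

Now I run move(dir=north), giving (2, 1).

I try sense(dir=north), yielding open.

Calling push(x=north), giving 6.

Invoking move(dir=north), and see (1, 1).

I call sense(dir=north), — result: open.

Invoking push(x=north), → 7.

Next I call move(dir=north), yielding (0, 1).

Now I run sense(dir=east), giving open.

Calling push(x=east), yielding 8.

I try move(dir=east), and get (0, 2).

I run sense(dir=east), yielding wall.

I use sense(dir=south), : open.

Next I call push(x=south), and get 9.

Invoking move(dir=south), giving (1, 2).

Calling sense(dir=east), and observe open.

I call push(x=east), and see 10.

I run move(dir=east), and see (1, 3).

I use sense(dir=east), — result: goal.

Invoking move(dir=east), and see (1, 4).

Answer: (1, 4)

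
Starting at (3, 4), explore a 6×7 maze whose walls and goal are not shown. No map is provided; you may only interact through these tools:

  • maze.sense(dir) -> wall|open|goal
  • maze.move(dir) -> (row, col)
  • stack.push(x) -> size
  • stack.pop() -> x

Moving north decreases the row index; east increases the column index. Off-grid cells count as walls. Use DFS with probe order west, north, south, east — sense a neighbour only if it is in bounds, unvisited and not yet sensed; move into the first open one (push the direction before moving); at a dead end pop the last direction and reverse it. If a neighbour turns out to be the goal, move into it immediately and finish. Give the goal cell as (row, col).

Action: maze.sense[west]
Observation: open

Action: stack.push[west]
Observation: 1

Action: maze.move[west]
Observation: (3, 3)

Action: maze.sense[west]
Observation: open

Action: stack.push[west]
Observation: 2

Action: maze.move[west]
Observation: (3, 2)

Action: maze.sense[west]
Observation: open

Action: stack.push[west]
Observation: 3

Action: maze.move[west]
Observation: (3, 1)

Action: maze.sense[west]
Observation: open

Action: stack.push[west]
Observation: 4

Action: maze.move[west]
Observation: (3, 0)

Action: maze.sense[north]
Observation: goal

Action: maze.move[north]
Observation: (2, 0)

Answer: (2, 0)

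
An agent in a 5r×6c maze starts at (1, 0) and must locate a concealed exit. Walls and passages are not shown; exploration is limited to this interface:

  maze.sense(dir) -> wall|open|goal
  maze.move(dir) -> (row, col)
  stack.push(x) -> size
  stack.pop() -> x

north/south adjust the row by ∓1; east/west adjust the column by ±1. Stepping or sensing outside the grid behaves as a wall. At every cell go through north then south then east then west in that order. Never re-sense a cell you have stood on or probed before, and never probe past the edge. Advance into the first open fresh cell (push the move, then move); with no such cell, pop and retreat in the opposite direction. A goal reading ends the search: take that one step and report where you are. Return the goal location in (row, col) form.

Act: maze.sense[dir: north]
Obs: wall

Act: maze.sense[dir: south]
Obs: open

Act: stack.push[x: south]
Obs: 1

Act: maze.move[dir: south]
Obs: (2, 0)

Act: maze.sense[dir: south]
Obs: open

Act: stack.push[x: south]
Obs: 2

Act: maze.move[dir: south]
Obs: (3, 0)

Act: maze.sense[dir: south]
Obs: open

Act: stack.push[x: south]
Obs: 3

Act: maze.move[dir: south]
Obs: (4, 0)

Act: maze.sense[dir: east]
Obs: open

Act: stack.push[x: east]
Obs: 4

Act: maze.move[dir: east]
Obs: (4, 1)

Act: maze.sense[dir: north]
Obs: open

Act: stack.push[x: north]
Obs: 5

Act: maze.move[dir: north]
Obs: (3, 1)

Act: maze.sense[dir: north]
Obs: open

Act: stack.push[x: north]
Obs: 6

Act: maze.move[dir: north]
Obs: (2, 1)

Act: maze.sense[dir: north]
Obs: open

Act: stack.push[x: north]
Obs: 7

Act: maze.move[dir: north]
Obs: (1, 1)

Act: maze.sense[dir: north]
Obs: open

Act: stack.push[x: north]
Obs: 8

Act: maze.move[dir: north]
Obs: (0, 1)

Act: maze.sense[dir: east]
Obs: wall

Act: stack.pop[]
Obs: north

Act: maze.move[dir: south]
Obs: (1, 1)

Act: maze.sense[dir: east]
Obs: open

Act: stack.push[x: east]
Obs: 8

Act: maze.move[dir: east]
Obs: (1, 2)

Act: maze.sense[dir: south]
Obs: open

Act: stack.push[x: south]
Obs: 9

Act: maze.move[dir: south]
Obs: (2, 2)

Act: maze.sense[dir: south]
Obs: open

Act: stack.push[x: south]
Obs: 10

Act: maze.move[dir: south]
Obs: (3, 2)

Act: maze.sense[dir: south]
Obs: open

Act: stack.push[x: south]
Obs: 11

Act: maze.move[dir: south]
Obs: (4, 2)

Act: maze.sense[dir: east]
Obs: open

Act: stack.push[x: east]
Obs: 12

Act: maze.move[dir: east]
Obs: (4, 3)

Act: maze.sense[dir: north]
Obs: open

Act: stack.push[x: north]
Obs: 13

Act: maze.move[dir: north]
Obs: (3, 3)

Act: maze.sense[dir: north]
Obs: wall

Act: maze.sense[dir: east]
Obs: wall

Act: stack.pop[]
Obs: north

Act: maze.move[dir: south]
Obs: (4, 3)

Act: maze.sense[dir: east]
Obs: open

Act: stack.push[x: east]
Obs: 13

Act: maze.move[dir: east]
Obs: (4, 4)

Act: maze.sense[dir: east]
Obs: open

Act: stack.push[x: east]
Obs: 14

Act: maze.move[dir: east]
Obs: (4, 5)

Act: maze.sense[dir: north]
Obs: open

Act: stack.push[x: north]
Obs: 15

Act: maze.move[dir: north]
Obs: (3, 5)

Act: maze.sense[dir: north]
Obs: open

Act: stack.push[x: north]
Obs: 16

Act: maze.move[dir: north]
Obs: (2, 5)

Act: maze.sense[dir: north]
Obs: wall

Act: maze.sense[dir: west]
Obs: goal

Act: maze.move[dir: west]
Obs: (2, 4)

Answer: (2, 4)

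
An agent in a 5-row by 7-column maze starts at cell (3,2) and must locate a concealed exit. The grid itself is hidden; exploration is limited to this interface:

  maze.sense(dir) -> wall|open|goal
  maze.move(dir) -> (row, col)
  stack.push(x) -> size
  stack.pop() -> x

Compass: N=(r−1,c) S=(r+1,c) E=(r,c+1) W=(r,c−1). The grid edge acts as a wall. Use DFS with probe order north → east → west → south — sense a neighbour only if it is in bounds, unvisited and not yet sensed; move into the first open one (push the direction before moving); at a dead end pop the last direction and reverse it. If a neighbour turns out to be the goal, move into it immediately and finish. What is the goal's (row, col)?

-> sense(dir=north)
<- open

-> push(x=north)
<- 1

-> move(dir=north)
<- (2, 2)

-> sense(dir=north)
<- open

-> push(x=north)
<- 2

-> move(dir=north)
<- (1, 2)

-> sense(dir=north)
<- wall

-> sense(dir=east)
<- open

-> push(x=east)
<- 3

-> move(dir=east)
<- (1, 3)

-> sense(dir=north)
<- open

-> push(x=north)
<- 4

-> move(dir=north)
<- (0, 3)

-> sense(dir=east)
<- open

-> push(x=east)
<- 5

-> move(dir=east)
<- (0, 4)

-> sense(dir=east)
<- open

-> push(x=east)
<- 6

-> move(dir=east)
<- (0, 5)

-> sense(dir=east)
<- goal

-> move(dir=east)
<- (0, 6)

Answer: (0, 6)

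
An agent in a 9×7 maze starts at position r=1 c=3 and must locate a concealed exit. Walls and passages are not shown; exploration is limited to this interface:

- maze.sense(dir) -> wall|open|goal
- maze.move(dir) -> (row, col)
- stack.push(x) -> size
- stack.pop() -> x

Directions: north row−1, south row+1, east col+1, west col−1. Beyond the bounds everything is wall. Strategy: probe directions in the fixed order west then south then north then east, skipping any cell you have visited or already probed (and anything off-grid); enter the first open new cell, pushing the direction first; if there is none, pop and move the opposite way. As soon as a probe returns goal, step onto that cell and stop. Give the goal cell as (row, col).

Do: maze.sense[dir: west]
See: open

Do: stack.push[x: west]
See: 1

Do: maze.move[dir: west]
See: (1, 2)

Do: maze.sense[dir: west]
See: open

Do: stack.push[x: west]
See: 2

Do: maze.move[dir: west]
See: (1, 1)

Do: maze.sense[dir: west]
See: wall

Do: maze.sense[dir: south]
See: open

Do: stack.push[x: south]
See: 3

Do: maze.move[dir: south]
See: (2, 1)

Do: maze.sense[dir: west]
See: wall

Do: maze.sense[dir: south]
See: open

Do: stack.push[x: south]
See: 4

Do: maze.move[dir: south]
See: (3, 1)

Do: maze.sense[dir: west]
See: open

Do: stack.push[x: west]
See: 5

Do: maze.move[dir: west]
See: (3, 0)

Do: maze.sense[dir: south]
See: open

Do: stack.push[x: south]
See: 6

Do: maze.move[dir: south]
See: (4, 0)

Do: maze.sense[dir: south]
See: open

Do: stack.push[x: south]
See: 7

Do: maze.move[dir: south]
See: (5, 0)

Do: maze.sense[dir: south]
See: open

Do: stack.push[x: south]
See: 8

Do: maze.move[dir: south]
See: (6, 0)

Do: maze.sense[dir: south]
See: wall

Do: maze.sense[dir: east]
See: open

Do: stack.push[x: east]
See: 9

Do: maze.move[dir: east]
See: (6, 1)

Do: maze.sense[dir: south]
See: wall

Do: maze.sense[dir: north]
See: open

Do: stack.push[x: north]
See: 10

Do: maze.move[dir: north]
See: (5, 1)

Do: maze.sense[dir: north]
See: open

Do: stack.push[x: north]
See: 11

Do: maze.move[dir: north]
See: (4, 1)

Do: maze.sense[dir: east]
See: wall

Do: stack.pop[]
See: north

Do: maze.move[dir: south]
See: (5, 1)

Do: maze.sense[dir: east]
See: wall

Do: stack.pop[]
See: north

Do: maze.move[dir: south]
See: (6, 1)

Do: maze.sense[dir: east]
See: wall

Do: stack.pop[]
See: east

Do: maze.move[dir: west]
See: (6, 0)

Do: stack.pop[]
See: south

Do: maze.move[dir: north]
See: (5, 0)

Do: stack.pop[]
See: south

Do: maze.move[dir: north]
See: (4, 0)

Do: stack.pop[]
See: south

Do: maze.move[dir: north]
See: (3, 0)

Do: stack.pop[]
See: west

Do: maze.move[dir: east]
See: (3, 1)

Do: maze.sense[dir: east]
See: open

Do: stack.push[x: east]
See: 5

Do: maze.move[dir: east]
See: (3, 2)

Do: maze.sense[dir: north]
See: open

Do: stack.push[x: north]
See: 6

Do: maze.move[dir: north]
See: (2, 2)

Do: maze.sense[dir: east]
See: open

Do: stack.push[x: east]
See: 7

Do: maze.move[dir: east]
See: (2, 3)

Do: maze.sense[dir: south]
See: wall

Do: maze.sense[dir: east]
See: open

Do: stack.push[x: east]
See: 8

Do: maze.move[dir: east]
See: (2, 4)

Do: maze.sense[dir: south]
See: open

Do: stack.push[x: south]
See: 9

Do: maze.move[dir: south]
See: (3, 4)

Do: maze.sense[dir: south]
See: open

Do: stack.push[x: south]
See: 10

Do: maze.move[dir: south]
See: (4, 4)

Do: maze.sense[dir: west]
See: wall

Do: maze.sense[dir: south]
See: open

Do: stack.push[x: south]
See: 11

Do: maze.move[dir: south]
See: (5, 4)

Do: maze.sense[dir: west]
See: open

Do: stack.push[x: west]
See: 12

Do: maze.move[dir: west]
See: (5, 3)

Do: maze.sense[dir: south]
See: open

Do: stack.push[x: south]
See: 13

Do: maze.move[dir: south]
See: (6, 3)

Do: maze.sense[dir: south]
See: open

Do: stack.push[x: south]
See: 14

Do: maze.move[dir: south]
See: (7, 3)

Do: maze.sense[dir: west]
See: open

Do: stack.push[x: west]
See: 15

Do: maze.move[dir: west]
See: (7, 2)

Do: maze.sense[dir: south]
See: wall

Do: stack.pop[]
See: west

Do: maze.move[dir: east]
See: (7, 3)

Do: maze.sense[dir: south]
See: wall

Do: maze.sense[dir: east]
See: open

Do: stack.push[x: east]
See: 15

Do: maze.move[dir: east]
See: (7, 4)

Do: maze.sense[dir: south]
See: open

Do: stack.push[x: south]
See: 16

Do: maze.move[dir: south]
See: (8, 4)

Do: maze.sense[dir: east]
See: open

Do: stack.push[x: east]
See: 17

Do: maze.move[dir: east]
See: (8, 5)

Do: maze.sense[dir: north]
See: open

Do: stack.push[x: north]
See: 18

Do: maze.move[dir: north]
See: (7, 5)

Do: maze.sense[dir: north]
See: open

Do: stack.push[x: north]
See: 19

Do: maze.move[dir: north]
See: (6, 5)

Do: maze.sense[dir: west]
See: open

Do: stack.push[x: west]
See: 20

Do: maze.move[dir: west]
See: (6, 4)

Do: stack.pop[]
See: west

Do: maze.move[dir: east]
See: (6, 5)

Do: maze.sense[dir: north]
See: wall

Do: maze.sense[dir: east]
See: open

Do: stack.push[x: east]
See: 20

Do: maze.move[dir: east]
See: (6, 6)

Do: maze.sense[dir: south]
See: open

Do: stack.push[x: south]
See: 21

Do: maze.move[dir: south]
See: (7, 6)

Do: maze.sense[dir: south]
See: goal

Do: maze.move[dir: south]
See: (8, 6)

Answer: (8, 6)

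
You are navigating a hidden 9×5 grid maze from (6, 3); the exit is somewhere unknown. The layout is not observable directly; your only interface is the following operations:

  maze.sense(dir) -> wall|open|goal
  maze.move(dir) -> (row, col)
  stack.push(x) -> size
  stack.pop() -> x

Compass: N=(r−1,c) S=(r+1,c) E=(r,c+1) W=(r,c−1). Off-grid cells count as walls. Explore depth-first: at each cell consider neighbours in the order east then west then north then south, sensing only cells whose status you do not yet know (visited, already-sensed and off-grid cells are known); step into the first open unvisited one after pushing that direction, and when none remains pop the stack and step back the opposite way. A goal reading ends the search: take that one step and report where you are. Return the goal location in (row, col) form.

>>> sense dir=east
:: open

>>> push x=east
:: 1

>>> move dir=east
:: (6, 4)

>>> sense dir=north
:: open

>>> push x=north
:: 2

>>> move dir=north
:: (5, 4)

>>> sense dir=west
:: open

>>> push x=west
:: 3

>>> move dir=west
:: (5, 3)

>>> sense dir=west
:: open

>>> push x=west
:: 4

>>> move dir=west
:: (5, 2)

>>> sense dir=west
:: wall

>>> sense dir=north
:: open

>>> push x=north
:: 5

>>> move dir=north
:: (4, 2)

>>> sense dir=east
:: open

>>> push x=east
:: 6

>>> move dir=east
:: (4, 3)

>>> sense dir=east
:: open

>>> push x=east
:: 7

>>> move dir=east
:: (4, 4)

>>> sense dir=north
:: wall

>>> pop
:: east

>>> move dir=west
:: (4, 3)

>>> sense dir=north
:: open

>>> push x=north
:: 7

>>> move dir=north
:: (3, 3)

>>> sense dir=west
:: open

>>> push x=west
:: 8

>>> move dir=west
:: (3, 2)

>>> sense dir=west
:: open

>>> push x=west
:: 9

>>> move dir=west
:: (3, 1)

>>> sense dir=west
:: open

>>> push x=west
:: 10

>>> move dir=west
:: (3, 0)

>>> sense dir=north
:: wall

>>> sense dir=south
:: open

>>> push x=south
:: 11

>>> move dir=south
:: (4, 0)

>>> sense dir=east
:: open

>>> push x=east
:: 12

>>> move dir=east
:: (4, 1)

>>> pop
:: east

>>> move dir=west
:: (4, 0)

>>> sense dir=south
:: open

>>> push x=south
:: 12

>>> move dir=south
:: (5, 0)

>>> sense dir=south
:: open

>>> push x=south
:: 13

>>> move dir=south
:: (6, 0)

>>> sense dir=east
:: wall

>>> sense dir=south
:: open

>>> push x=south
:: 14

>>> move dir=south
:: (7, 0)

>>> sense dir=east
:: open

>>> push x=east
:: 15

>>> move dir=east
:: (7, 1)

>>> sense dir=east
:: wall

>>> sense dir=south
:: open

>>> push x=south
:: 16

>>> move dir=south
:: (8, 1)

>>> sense dir=east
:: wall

>>> sense dir=west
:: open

>>> push x=west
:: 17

>>> move dir=west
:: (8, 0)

>>> pop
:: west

>>> move dir=east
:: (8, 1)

>>> pop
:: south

>>> move dir=north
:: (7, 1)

>>> pop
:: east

>>> move dir=west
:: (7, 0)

>>> pop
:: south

>>> move dir=north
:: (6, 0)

>>> pop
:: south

>>> move dir=north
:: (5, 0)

>>> pop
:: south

>>> move dir=north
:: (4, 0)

>>> pop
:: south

>>> move dir=north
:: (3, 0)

>>> pop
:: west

>>> move dir=east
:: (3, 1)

>>> sense dir=north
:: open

>>> push x=north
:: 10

>>> move dir=north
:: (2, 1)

>>> sense dir=east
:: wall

>>> sense dir=north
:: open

>>> push x=north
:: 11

>>> move dir=north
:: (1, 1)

>>> sense dir=east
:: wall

>>> sense dir=west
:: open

>>> push x=west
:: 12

>>> move dir=west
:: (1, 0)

>>> sense dir=north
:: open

>>> push x=north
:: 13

>>> move dir=north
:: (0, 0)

>>> sense dir=east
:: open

>>> push x=east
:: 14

>>> move dir=east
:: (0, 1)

>>> sense dir=east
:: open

>>> push x=east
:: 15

>>> move dir=east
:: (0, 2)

>>> sense dir=east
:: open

>>> push x=east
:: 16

>>> move dir=east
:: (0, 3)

>>> sense dir=east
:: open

>>> push x=east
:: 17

>>> move dir=east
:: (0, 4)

>>> sense dir=south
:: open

>>> push x=south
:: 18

>>> move dir=south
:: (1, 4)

>>> sense dir=west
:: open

>>> push x=west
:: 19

>>> move dir=west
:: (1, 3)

>>> sense dir=south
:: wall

>>> pop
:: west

>>> move dir=east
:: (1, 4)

>>> sense dir=south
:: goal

>>> move dir=south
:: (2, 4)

Answer: (2, 4)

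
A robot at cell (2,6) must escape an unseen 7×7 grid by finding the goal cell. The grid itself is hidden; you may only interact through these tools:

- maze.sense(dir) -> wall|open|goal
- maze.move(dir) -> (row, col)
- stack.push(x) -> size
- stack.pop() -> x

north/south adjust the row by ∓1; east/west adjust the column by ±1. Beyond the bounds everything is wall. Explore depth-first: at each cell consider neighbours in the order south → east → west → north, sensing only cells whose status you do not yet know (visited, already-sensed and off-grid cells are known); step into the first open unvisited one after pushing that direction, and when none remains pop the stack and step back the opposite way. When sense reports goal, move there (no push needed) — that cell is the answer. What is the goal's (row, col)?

# sense(south) -> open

# push(south) -> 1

# move(south) -> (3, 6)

# sense(south) -> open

# push(south) -> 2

# move(south) -> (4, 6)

# sense(south) -> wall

# sense(west) -> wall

# pop() -> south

# move(north) -> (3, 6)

# sense(west) -> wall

# pop() -> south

# move(north) -> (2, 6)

# sense(west) -> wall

# sense(north) -> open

# push(north) -> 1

# move(north) -> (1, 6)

# sense(west) -> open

# push(west) -> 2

# move(west) -> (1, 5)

# sense(west) -> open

# push(west) -> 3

# move(west) -> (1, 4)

# sense(south) -> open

# push(south) -> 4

# move(south) -> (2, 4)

# sense(south) -> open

# push(south) -> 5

# move(south) -> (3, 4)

# sense(south) -> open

# push(south) -> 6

# move(south) -> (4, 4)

# sense(south) -> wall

# sense(west) -> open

# push(west) -> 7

# move(west) -> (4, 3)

# sense(south) -> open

# push(south) -> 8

# move(south) -> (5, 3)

# sense(south) -> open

# push(south) -> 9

# move(south) -> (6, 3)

# sense(east) -> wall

# sense(west) -> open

# push(west) -> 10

# move(west) -> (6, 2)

# sense(west) -> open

# push(west) -> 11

# move(west) -> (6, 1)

# sense(west) -> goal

# move(west) -> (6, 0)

Answer: (6, 0)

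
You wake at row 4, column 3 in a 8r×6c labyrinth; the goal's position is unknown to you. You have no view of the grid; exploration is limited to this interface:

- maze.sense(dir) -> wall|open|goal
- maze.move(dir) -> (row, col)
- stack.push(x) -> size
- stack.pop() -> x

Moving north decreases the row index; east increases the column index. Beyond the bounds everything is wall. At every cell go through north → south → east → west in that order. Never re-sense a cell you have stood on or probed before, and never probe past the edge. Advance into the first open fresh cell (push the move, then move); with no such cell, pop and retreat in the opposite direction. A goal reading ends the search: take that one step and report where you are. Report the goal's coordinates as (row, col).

·→ maze.sense(north)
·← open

·→ stack.push(north)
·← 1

·→ maze.move(north)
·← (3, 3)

·→ maze.sense(north)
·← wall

·→ maze.sense(east)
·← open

·→ stack.push(east)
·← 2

·→ maze.move(east)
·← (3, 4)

·→ maze.sense(north)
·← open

·→ stack.push(north)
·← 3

·→ maze.move(north)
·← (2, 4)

·→ maze.sense(north)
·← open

·→ stack.push(north)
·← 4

·→ maze.move(north)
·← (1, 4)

·→ maze.sense(north)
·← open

·→ stack.push(north)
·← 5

·→ maze.move(north)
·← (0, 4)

·→ maze.sense(east)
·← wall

·→ maze.sense(west)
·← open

·→ stack.push(west)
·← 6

·→ maze.move(west)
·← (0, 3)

·→ maze.sense(south)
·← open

·→ stack.push(south)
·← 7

·→ maze.move(south)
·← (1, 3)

·→ maze.sense(west)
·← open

·→ stack.push(west)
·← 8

·→ maze.move(west)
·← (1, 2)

·→ maze.sense(north)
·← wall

·→ maze.sense(south)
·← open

·→ stack.push(south)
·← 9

·→ maze.move(south)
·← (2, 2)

·→ maze.sense(south)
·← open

·→ stack.push(south)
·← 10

·→ maze.move(south)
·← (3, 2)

·→ maze.sense(south)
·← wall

·→ maze.sense(west)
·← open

·→ stack.push(west)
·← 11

·→ maze.move(west)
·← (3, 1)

·→ maze.sense(north)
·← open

·→ stack.push(north)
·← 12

·→ maze.move(north)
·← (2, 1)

·→ maze.sense(north)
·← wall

·→ maze.sense(west)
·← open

·→ stack.push(west)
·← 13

·→ maze.move(west)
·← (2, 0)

·→ maze.sense(north)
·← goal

·→ maze.move(north)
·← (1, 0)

Answer: (1, 0)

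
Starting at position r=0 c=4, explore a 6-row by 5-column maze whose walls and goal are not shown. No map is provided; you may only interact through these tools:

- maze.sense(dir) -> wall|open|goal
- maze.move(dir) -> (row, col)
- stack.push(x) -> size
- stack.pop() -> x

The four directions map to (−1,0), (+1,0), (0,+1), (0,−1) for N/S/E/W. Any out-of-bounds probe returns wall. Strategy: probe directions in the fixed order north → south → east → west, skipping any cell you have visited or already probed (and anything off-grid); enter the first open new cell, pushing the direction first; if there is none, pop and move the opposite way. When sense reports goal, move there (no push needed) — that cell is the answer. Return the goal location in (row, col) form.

Step: maze.sense[dir→south]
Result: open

Step: stack.push[x→south]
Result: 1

Step: maze.move[dir→south]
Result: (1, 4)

Step: maze.sense[dir→south]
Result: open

Step: stack.push[x→south]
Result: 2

Step: maze.move[dir→south]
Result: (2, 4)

Step: maze.sense[dir→south]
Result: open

Step: stack.push[x→south]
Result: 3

Step: maze.move[dir→south]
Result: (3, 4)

Step: maze.sense[dir→south]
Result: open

Step: stack.push[x→south]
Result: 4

Step: maze.move[dir→south]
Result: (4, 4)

Step: maze.sense[dir→south]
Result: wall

Step: maze.sense[dir→west]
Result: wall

Step: stack.pop[]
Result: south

Step: maze.move[dir→north]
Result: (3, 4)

Step: maze.sense[dir→west]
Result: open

Step: stack.push[x→west]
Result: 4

Step: maze.move[dir→west]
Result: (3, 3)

Step: maze.sense[dir→north]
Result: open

Step: stack.push[x→north]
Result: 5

Step: maze.move[dir→north]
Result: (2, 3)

Step: maze.sense[dir→north]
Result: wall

Step: maze.sense[dir→west]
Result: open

Step: stack.push[x→west]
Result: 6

Step: maze.move[dir→west]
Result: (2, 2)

Step: maze.sense[dir→north]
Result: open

Step: stack.push[x→north]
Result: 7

Step: maze.move[dir→north]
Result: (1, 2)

Step: maze.sense[dir→north]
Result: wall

Step: maze.sense[dir→west]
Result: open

Step: stack.push[x→west]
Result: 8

Step: maze.move[dir→west]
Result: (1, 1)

Step: maze.sense[dir→north]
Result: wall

Step: maze.sense[dir→south]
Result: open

Step: stack.push[x→south]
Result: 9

Step: maze.move[dir→south]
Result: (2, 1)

Step: maze.sense[dir→south]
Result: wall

Step: maze.sense[dir→west]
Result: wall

Step: stack.pop[]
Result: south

Step: maze.move[dir→north]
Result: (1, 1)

Step: maze.sense[dir→west]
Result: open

Step: stack.push[x→west]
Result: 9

Step: maze.move[dir→west]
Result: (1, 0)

Step: maze.sense[dir→north]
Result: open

Step: stack.push[x→north]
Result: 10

Step: maze.move[dir→north]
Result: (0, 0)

Step: stack.pop[]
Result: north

Step: maze.move[dir→south]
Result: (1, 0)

Step: stack.pop[]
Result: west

Step: maze.move[dir→east]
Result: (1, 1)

Step: stack.pop[]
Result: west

Step: maze.move[dir→east]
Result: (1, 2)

Step: stack.pop[]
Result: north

Step: maze.move[dir→south]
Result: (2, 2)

Step: maze.sense[dir→south]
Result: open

Step: stack.push[x→south]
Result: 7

Step: maze.move[dir→south]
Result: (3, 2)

Step: maze.sense[dir→south]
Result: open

Step: stack.push[x→south]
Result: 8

Step: maze.move[dir→south]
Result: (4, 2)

Step: maze.sense[dir→south]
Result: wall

Step: maze.sense[dir→west]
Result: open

Step: stack.push[x→west]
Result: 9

Step: maze.move[dir→west]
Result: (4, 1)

Step: maze.sense[dir→south]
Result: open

Step: stack.push[x→south]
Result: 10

Step: maze.move[dir→south]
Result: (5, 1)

Step: maze.sense[dir→west]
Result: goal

Step: maze.move[dir→west]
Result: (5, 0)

Answer: (5, 0)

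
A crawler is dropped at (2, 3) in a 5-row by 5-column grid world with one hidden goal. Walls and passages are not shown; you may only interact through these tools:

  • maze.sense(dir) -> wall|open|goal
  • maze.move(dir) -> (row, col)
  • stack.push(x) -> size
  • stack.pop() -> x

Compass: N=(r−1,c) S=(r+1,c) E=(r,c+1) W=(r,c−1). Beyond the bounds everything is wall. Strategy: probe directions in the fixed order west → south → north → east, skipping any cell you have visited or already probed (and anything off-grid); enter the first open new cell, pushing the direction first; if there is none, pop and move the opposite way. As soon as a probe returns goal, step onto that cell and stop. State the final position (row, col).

;; sense(dir→west) => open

;; push(x→west) => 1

;; move(dir→west) => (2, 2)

;; sense(dir→west) => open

;; push(x→west) => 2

;; move(dir→west) => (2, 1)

;; sense(dir→west) => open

;; push(x→west) => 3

;; move(dir→west) => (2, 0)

;; sense(dir→south) => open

;; push(x→south) => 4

;; move(dir→south) => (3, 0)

;; sense(dir→south) => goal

;; move(dir→south) => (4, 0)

Answer: (4, 0)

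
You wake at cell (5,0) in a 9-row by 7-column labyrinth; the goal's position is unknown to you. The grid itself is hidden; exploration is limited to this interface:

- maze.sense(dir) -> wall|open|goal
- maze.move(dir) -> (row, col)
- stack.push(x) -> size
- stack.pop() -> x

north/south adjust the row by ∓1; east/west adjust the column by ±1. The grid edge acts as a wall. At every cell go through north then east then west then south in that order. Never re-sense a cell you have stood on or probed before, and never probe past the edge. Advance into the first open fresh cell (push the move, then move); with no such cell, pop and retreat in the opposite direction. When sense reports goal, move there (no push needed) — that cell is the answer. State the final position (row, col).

-> sense(north)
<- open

-> push(north)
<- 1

-> move(north)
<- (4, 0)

-> sense(north)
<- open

-> push(north)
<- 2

-> move(north)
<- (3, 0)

-> sense(north)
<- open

-> push(north)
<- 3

-> move(north)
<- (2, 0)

-> sense(north)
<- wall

-> sense(east)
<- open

-> push(east)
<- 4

-> move(east)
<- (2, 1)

-> sense(north)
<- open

-> push(north)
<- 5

-> move(north)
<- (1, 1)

-> sense(north)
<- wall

-> sense(east)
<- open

-> push(east)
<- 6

-> move(east)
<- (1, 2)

-> sense(north)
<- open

-> push(north)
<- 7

-> move(north)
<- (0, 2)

-> sense(east)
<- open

-> push(east)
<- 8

-> move(east)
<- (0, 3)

-> sense(east)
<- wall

-> sense(south)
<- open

-> push(south)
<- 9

-> move(south)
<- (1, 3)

-> sense(east)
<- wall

-> sense(south)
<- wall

-> pop()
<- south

-> move(north)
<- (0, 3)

-> pop()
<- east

-> move(west)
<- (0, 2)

-> pop()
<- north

-> move(south)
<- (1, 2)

-> sense(south)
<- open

-> push(south)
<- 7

-> move(south)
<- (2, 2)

-> sense(south)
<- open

-> push(south)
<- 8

-> move(south)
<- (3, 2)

-> sense(east)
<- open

-> push(east)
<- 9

-> move(east)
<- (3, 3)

-> sense(east)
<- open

-> push(east)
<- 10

-> move(east)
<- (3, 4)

-> sense(north)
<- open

-> push(north)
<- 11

-> move(north)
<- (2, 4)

-> sense(east)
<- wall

-> pop()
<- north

-> move(south)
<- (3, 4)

-> sense(east)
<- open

-> push(east)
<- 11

-> move(east)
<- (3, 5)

-> sense(east)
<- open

-> push(east)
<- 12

-> move(east)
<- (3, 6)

-> sense(north)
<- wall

-> sense(south)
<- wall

-> pop()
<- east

-> move(west)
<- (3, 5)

-> sense(south)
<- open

-> push(south)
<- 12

-> move(south)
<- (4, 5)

-> sense(west)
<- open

-> push(west)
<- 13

-> move(west)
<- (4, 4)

-> sense(west)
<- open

-> push(west)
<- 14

-> move(west)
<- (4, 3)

-> sense(west)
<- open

-> push(west)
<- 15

-> move(west)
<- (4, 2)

-> sense(west)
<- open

-> push(west)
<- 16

-> move(west)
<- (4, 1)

-> sense(north)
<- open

-> push(north)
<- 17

-> move(north)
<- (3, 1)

-> pop()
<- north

-> move(south)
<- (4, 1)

-> sense(south)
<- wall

-> pop()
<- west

-> move(east)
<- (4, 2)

-> sense(south)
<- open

-> push(south)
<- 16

-> move(south)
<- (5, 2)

-> sense(east)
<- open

-> push(east)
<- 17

-> move(east)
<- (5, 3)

-> sense(east)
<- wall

-> sense(south)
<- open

-> push(south)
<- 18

-> move(south)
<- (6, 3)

-> sense(east)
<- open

-> push(east)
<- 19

-> move(east)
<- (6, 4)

-> sense(east)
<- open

-> push(east)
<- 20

-> move(east)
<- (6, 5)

-> sense(north)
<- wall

-> sense(east)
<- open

-> push(east)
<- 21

-> move(east)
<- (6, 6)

-> sense(north)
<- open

-> push(north)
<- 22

-> move(north)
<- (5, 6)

-> pop()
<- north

-> move(south)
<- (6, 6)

-> sense(south)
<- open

-> push(south)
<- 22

-> move(south)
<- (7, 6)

-> sense(west)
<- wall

-> sense(south)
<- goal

-> move(south)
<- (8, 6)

Answer: (8, 6)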